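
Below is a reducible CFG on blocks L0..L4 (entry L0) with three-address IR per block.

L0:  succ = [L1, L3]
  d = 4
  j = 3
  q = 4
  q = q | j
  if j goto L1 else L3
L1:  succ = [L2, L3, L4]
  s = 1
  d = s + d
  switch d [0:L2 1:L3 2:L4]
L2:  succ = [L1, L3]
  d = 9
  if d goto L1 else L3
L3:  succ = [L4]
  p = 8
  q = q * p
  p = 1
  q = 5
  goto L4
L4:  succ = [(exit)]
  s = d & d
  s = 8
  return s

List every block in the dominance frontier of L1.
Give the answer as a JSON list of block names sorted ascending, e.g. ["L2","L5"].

Answer: ["L1", "L3", "L4"]

Analysis:
idom tree: L1←L0 L2←L1 L3←L0 L4←L0
Dom∩ at merges:
  L1: preds {L0,L2}: {L0} ∩ {L0,L1,L2} = {L0}; idom=L0
  L3: preds {L0,L1,L2}: {L0} ∩ {L0,L1} ∩ {L0,L1,L2} = {L0}; idom=L0
  L4: preds {L1,L3}: {L0,L1} ∩ {L0,L3} = {L0}; idom=L0

DF walk-up:
  join L1 pred L0: · stop@L0
  join L1 pred L2: L2→L1 stop@L0
  join L3 pred L0: · stop@L0
  join L3 pred L1: L1 stop@L0
  join L3 pred L2: L2→L1 stop@L0
  join L4 pred L1: L1 stop@L0
  join L4 pred L3: L3 stop@L0
  L0: DF=∅
  L1: DF={L1,L3,L4}
  L2: DF={L1,L3}
  L3: DF={L4}
  L4: DF=∅

DF(L1) = ["L1", "L3", "L4"]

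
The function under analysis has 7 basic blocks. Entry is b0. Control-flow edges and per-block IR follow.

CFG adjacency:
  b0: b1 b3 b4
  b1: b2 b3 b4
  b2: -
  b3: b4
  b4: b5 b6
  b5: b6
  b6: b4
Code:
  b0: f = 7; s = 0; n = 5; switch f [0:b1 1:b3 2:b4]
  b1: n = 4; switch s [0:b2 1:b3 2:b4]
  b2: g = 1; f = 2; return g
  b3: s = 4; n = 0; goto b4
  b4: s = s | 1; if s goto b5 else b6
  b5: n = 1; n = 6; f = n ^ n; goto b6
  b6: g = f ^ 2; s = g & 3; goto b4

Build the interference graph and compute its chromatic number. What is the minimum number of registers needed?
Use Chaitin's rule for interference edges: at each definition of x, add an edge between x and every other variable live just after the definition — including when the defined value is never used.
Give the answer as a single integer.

Answer: 3

Analysis:
Per-block:
  b0: def={f,n,s} ue=∅
  b1: def={n} ue={s}
  b2: def={f,g} ue=∅
  b3: def={n,s} ue=∅
  b4: def={s} ue={s}
  b5: def={f,n} ue=∅
  b6: def={g,s} ue={f}

Backward fixpoint:
  live b0: ∅→{f,s}
  live b1: {f,s}→{f,s}
  live b2: ∅→∅
  live b3: {f}→{f,s}
  live b4: {f,s}→{f}
  live b5: ∅→{f}
  live b6: {f}→{f,s}

Interference:
  f↔{g,n,s}
  g↔{f}
  n↔{f,s}
  s↔{f,n}

Colouring:
  {f,n,s} pairwise interfere (3-clique) ⇒ χ ≥ 3
  3-colouring: r0={f}  r1={g,n}  r2={s}
  χ = 3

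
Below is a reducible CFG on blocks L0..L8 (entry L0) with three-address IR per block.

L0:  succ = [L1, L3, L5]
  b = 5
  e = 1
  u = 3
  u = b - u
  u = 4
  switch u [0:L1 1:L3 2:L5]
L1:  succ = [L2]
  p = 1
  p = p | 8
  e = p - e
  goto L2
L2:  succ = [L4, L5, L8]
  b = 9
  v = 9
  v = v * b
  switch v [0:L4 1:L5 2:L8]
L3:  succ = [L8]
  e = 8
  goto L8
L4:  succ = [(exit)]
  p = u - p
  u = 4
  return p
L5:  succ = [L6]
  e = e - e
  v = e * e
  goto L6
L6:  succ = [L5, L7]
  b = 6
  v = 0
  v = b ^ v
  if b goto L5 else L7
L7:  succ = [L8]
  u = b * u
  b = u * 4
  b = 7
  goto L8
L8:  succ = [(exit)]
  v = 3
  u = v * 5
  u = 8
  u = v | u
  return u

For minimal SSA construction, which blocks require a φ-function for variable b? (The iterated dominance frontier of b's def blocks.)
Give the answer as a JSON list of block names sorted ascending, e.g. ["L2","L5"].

Answer: ["L5", "L8"]

Analysis:
idom tree: L1←L0 L2←L1 L3←L0 L4←L2 L5←L0 L6←L5 L7←L6 L8←L0
Join-block Dom:
  L5: preds {L0,L2,L6}: {L0} ∩ {L0,L1,L2} ∩ {L0,L5,L6} = {L0}; idom=L0
  L8: preds {L2,L3,L7}: {L0,L1,L2} ∩ {L0,L3} ∩ {L0,L5,L6,L7} = {L0}; idom=L0

DF derivation:
  join L5 pred L0: · stop@L0
  join L5 pred L2: L2→L1 stop@L0
  join L5 pred L6: L6→L5 stop@L0
  join L8 pred L2: L2→L1 stop@L0
  join L8 pred L3: L3 stop@L0
  join L8 pred L7: L7→L6→L5 stop@L0
  L0 → ∅
  L1 → {L5,L8}
  L2 → {L5,L8}
  L3 → {L8}
  L4 → ∅
  L5 → {L5,L8}
  L6 → {L5,L8}
  L7 → {L8}
  L8 → ∅

φ for b: defs {L0,L2,L6,L7}
  DF⁺ = {L5,L8}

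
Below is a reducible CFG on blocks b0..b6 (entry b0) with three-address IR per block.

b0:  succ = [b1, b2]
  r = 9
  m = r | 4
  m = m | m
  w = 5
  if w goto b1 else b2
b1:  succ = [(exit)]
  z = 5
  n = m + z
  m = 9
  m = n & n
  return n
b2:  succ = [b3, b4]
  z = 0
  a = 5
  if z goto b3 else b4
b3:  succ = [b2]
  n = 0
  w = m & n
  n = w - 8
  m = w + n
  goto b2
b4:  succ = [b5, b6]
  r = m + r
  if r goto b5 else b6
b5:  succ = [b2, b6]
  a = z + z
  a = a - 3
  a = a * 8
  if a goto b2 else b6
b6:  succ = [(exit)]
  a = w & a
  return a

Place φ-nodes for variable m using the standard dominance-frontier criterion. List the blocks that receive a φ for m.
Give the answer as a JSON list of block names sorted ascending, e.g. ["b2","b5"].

Answer: ["b2"]

Analysis:
idom tree: b1←b0 b2←b0 b3←b2 b4←b2 b5←b4 b6←b4
Dom∩ at merges:
  b2: preds {b0,b3,b5}: {b0} ∩ {b0,b2,b3} ∩ {b0,b2,b4,b5} = {b0}; idom=b0
  b6: preds {b4,b5}: {b0,b2,b4} ∩ {b0,b2,b4,b5} = {b0,b2,b4}; idom=b4

DF derivation:
  join b2 pred b0: · stop@b0
  join b2 pred b3: b3→b2 stop@b0
  join b2 pred b5: b5→b4→b2 stop@b0
  join b6 pred b4: · stop@b4
  join b6 pred b5: b5 stop@b4
  b0 → ∅
  b1 → ∅
  b2 → {b2}
  b3 → {b2}
  b4 → {b2}
  b5 → {b2,b6}
  b6 → ∅

φ for m: defs {b0,b1,b3}
  DF⁺ = {b2}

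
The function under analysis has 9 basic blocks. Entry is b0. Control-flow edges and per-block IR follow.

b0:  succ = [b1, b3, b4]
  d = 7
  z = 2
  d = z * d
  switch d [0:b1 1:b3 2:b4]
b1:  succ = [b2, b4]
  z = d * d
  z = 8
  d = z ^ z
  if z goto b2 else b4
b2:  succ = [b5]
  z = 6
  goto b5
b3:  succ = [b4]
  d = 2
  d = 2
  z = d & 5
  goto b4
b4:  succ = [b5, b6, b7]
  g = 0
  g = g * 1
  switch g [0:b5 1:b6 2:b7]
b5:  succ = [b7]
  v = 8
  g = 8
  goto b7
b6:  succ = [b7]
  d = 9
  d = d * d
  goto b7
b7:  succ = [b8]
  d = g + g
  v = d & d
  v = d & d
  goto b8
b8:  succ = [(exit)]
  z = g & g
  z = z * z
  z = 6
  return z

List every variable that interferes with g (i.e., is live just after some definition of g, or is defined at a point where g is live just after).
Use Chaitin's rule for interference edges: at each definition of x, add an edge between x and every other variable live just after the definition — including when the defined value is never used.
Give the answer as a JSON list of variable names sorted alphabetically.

Per-block:
  b0: def={d,z} ue=∅
  b1: def={d,z} ue={d}
  b2: def={z} ue=∅
  b3: def={d,z} ue=∅
  b4: def={g} ue=∅
  b5: def={g,v} ue=∅
  b6: def={d} ue=∅
  b7: def={d,v} ue={g}
  b8: def={z} ue={g}

Live sets:
  live b0: ∅→{d}
  live b1: {d}→∅
  live b2: ∅→∅
  live b3: ∅→∅
  live b4: ∅→{g}
  live b5: ∅→{g}
  live b6: {g}→{g}
  live b7: {g}→{g}
  live b8: {g}→∅

Conflict graph:
  d: {g,v,z}
  g: {d,v}
  v: {d,g}
  z: {d}

N(g) = ["d", "v"]

Answer: ["d", "v"]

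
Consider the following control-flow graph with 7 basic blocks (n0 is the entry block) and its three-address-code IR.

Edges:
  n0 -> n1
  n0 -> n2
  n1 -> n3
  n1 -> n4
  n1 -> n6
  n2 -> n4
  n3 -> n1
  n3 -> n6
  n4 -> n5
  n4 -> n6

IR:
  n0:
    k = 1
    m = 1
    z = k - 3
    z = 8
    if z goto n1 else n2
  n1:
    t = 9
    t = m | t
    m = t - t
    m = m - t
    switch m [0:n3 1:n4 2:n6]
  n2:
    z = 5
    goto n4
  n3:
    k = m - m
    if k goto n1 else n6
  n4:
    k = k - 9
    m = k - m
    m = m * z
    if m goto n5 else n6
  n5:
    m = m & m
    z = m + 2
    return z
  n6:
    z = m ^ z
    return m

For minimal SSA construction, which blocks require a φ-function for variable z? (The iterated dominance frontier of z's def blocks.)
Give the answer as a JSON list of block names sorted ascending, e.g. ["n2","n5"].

idom tree: n1←n0 n2←n0 n3←n1 n4←n0 n5←n4 n6←n0
Dom∩ at merges:
  n1: preds {n0,n3}: {n0} ∩ {n0,n1,n3} = {n0}; idom=n0
  n4: preds {n1,n2}: {n0,n1} ∩ {n0,n2} = {n0}; idom=n0
  n6: preds {n1,n3,n4}: {n0,n1} ∩ {n0,n1,n3} ∩ {n0,n4} = {n0}; idom=n0

Frontier:
  n1←n0: walk · to n0
  n1←n3: walk n3→n1 to n0
  n4←n1: walk n1 to n0
  n4←n2: walk n2 to n0
  n6←n1: walk n1 to n0
  n6←n3: walk n3→n1 to n0
  n6←n4: walk n4 to n0
  n0 → ∅
  n1 → {n1,n4,n6}
  n2 → {n4}
  n3 → {n1,n6}
  n4 → {n6}
  n5 → ∅
  n6 → ∅

φ for z: defs {n0,n2,n5,n6}
  DF⁺ = {n4,n6}

Answer: ["n4", "n6"]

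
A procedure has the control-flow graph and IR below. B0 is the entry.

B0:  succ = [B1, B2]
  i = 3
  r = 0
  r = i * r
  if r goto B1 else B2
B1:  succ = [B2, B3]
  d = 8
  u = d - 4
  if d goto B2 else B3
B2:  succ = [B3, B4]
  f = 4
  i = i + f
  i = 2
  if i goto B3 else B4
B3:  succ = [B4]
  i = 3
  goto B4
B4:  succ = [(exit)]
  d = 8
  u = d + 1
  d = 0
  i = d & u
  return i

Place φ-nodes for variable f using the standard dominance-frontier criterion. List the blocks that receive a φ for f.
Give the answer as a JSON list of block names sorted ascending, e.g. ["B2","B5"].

Answer: ["B3", "B4"]

Working:
idom tree: B1←B0 B2←B0 B3←B0 B4←B0
Join-block Dom:
  B2: preds {B0,B1}: {B0} ∩ {B0,B1} = {B0}; idom=B0
  B3: preds {B1,B2}: {B0,B1} ∩ {B0,B2} = {B0}; idom=B0
  B4: preds {B2,B3}: {B0,B2} ∩ {B0,B3} = {B0}; idom=B0

DF walk-up:
  join B2 pred B0: · stop@B0
  join B2 pred B1: B1 stop@B0
  join B3 pred B1: B1 stop@B0
  join B3 pred B2: B2 stop@B0
  join B4 pred B2: B2 stop@B0
  join B4 pred B3: B3 stop@B0
  B0: DF=∅
  B1: DF={B2,B3}
  B2: DF={B3,B4}
  B3: DF={B4}
  B4: DF=∅

φ for f: defs {B2}
  DF⁺ = {B3,B4}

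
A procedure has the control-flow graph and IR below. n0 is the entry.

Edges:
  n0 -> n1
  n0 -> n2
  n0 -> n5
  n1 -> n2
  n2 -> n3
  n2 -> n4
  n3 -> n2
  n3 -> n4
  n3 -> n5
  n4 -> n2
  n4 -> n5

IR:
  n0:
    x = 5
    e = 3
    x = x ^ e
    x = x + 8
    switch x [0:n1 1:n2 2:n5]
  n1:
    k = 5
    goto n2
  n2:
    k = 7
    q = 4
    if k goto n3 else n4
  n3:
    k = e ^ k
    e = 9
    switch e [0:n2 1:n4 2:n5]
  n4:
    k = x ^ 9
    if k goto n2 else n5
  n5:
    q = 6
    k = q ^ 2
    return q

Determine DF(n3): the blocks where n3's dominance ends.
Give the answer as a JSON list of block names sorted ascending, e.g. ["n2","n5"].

Answer: ["n2", "n4", "n5"]

Analysis:
idom tree: n1←n0 n2←n0 n3←n2 n4←n2 n5←n0
Dom∩ at merges:
  n2: preds {n0,n1,n3,n4}: {n0} ∩ {n0,n1} ∩ {n0,n2,n3} ∩ {n0,n2,n4} = {n0}; idom=n0
  n4: preds {n2,n3}: {n0,n2} ∩ {n0,n2,n3} = {n0,n2}; idom=n2
  n5: preds {n0,n3,n4}: {n0} ∩ {n0,n2,n3} ∩ {n0,n2,n4} = {n0}; idom=n0

DF walk-up:
  n2←n0: walk · to n0
  n2←n1: walk n1 to n0
  n2←n3: walk n3→n2 to n0
  n2←n4: walk n4→n2 to n0
  n4←n2: walk · to n2
  n4←n3: walk n3 to n2
  n5←n0: walk · to n0
  n5←n3: walk n3→n2 to n0
  n5←n4: walk n4→n2 to n0
  DF(n0)=∅
  DF(n1)={n2}
  DF(n2)={n2,n5}
  DF(n3)={n2,n4,n5}
  DF(n4)={n2,n5}
  DF(n5)=∅

DF(n3) = ["n2", "n4", "n5"]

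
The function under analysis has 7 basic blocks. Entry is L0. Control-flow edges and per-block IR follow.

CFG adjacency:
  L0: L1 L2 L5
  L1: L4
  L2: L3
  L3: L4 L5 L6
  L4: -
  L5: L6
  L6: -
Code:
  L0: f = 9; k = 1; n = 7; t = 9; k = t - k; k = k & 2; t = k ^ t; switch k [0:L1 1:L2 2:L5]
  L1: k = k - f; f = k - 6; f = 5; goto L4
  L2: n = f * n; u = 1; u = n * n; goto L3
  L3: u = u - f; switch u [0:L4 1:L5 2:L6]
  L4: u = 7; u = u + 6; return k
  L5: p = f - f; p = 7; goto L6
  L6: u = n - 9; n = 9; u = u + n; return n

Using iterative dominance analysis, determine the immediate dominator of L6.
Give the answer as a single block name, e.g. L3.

Answer: L0

Analysis:
idom tree: L1←L0 L2←L0 L3←L2 L4←L0 L5←L0 L6←L0
Join-block Dom:
  L4: preds {L1,L3}: {L0,L1} ∩ {L0,L2,L3} = {L0}; idom=L0
  L5: preds {L0,L3}: {L0} ∩ {L0,L2,L3} = {L0}; idom=L0
  L6: preds {L3,L5}: {L0,L2,L3} ∩ {L0,L5} = {L0}; idom=L0

idom(L6) = L0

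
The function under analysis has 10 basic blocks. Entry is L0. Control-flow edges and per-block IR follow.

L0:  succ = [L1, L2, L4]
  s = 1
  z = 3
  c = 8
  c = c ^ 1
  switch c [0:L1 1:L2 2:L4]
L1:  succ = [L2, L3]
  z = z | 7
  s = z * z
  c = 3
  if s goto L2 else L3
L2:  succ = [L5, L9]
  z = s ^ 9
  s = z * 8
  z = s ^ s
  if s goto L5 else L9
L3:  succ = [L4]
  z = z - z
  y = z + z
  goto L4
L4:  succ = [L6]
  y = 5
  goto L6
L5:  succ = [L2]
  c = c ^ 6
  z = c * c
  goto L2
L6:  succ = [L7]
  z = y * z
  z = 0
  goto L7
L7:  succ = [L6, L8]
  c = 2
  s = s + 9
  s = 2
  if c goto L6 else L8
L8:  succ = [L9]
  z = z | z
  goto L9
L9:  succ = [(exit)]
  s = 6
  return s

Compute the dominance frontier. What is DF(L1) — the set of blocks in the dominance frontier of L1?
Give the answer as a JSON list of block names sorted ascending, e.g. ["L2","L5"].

Answer: ["L2", "L4"]

Analysis:
idom tree: L1←L0 L2←L0 L3←L1 L4←L0 L5←L2 L6←L4 L7←L6 L8←L7 L9←L0
Dom at joins:
  L2: preds {L0,L1,L5}: {L0} ∩ {L0,L1} ∩ {L0,L2,L5} = {L0}; idom=L0
  L4: preds {L0,L3}: {L0} ∩ {L0,L1,L3} = {L0}; idom=L0
  L6: preds {L4,L7}: {L0,L4} ∩ {L0,L4,L6,L7} = {L0,L4}; idom=L4
  L9: preds {L2,L8}: {L0,L2} ∩ {L0,L4,L6,L7,L8} = {L0}; idom=L0

DF derivation:
  join L2 pred L0: · stop@L0
  join L2 pred L1: L1 stop@L0
  join L2 pred L5: L5→L2 stop@L0
  join L4 pred L0: · stop@L0
  join L4 pred L3: L3→L1 stop@L0
  join L6 pred L4: · stop@L4
  join L6 pred L7: L7→L6 stop@L4
  join L9 pred L2: L2 stop@L0
  join L9 pred L8: L8→L7→L6→L4 stop@L0
  L0: DF=∅
  L1: DF={L2,L4}
  L2: DF={L2,L9}
  L3: DF={L4}
  L4: DF={L9}
  L5: DF={L2}
  L6: DF={L6,L9}
  L7: DF={L6,L9}
  L8: DF={L9}
  L9: DF=∅

DF(L1) = ["L2", "L4"]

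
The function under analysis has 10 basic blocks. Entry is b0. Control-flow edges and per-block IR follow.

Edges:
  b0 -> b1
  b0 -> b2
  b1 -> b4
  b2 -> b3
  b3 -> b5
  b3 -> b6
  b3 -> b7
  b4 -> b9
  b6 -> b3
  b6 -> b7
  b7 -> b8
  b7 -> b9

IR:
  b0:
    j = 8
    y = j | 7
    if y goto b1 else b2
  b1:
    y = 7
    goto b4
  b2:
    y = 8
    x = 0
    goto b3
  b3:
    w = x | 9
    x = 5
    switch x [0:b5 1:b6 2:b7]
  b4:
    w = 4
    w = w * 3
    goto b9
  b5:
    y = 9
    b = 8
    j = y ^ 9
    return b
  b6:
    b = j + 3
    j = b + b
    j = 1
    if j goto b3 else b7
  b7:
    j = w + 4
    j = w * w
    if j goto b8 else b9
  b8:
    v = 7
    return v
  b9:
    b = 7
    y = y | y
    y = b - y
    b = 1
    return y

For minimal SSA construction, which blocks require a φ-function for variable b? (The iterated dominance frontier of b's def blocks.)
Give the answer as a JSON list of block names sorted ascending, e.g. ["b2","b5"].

Answer: ["b3", "b7", "b9"]

Analysis:
idom tree: b1←b0 b2←b0 b3←b2 b4←b1 b5←b3 b6←b3 b7←b3 b8←b7 b9←b0
Dom∩ at merges:
  b3: preds {b2,b6}: {b0,b2} ∩ {b0,b2,b3,b6} = {b0,b2}; idom=b2
  b7: preds {b3,b6}: {b0,b2,b3} ∩ {b0,b2,b3,b6} = {b0,b2,b3}; idom=b3
  b9: preds {b4,b7}: {b0,b1,b4} ∩ {b0,b2,b3,b7} = {b0}; idom=b0

Frontier:
  join b3 pred b2: · stop@b2
  join b3 pred b6: b6→b3 stop@b2
  join b7 pred b3: · stop@b3
  join b7 pred b6: b6 stop@b3
  join b9 pred b4: b4→b1 stop@b0
  join b9 pred b7: b7→b3→b2 stop@b0
  DF(b0)=∅
  DF(b1)={b9}
  DF(b2)={b9}
  DF(b3)={b3,b9}
  DF(b4)={b9}
  DF(b5)=∅
  DF(b6)={b3,b7}
  DF(b7)={b9}
  DF(b8)=∅
  DF(b9)=∅

φ for b: defs {b5,b6,b9}
  DF⁺ = {b3,b7,b9}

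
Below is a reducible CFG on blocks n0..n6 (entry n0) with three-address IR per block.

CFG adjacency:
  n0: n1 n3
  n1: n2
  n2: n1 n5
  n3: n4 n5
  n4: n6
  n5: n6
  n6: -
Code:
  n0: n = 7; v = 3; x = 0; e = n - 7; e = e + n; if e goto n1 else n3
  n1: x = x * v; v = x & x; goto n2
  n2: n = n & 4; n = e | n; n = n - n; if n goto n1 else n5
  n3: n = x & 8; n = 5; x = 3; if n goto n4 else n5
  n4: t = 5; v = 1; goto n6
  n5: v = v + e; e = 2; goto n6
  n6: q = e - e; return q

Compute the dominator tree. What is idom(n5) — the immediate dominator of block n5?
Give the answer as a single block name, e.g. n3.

idom tree: n1←n0 n2←n1 n3←n0 n4←n3 n5←n0 n6←n0
Dom∩ at merges:
  n1: preds {n0,n2}: {n0} ∩ {n0,n1,n2} = {n0}; idom=n0
  n5: preds {n2,n3}: {n0,n1,n2} ∩ {n0,n3} = {n0}; idom=n0
  n6: preds {n4,n5}: {n0,n3,n4} ∩ {n0,n5} = {n0}; idom=n0

idom(n5) = n0

Answer: n0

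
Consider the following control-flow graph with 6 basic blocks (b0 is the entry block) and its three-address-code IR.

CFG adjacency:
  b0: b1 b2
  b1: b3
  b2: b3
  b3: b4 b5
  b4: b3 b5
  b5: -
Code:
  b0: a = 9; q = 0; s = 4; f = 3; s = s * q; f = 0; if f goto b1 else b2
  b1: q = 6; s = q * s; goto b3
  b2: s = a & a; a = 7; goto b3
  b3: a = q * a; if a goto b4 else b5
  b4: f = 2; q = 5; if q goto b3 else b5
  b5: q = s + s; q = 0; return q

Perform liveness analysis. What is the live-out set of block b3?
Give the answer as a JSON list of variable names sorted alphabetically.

Answer: ["a", "s"]

Derivation:
Per-block:
  b0: def={a,f,q,s} ue=∅
  b1: def={q,s} ue={s}
  b2: def={a,s} ue={a}
  b3: def={a} ue={a,q}
  b4: def={f,q} ue=∅
  b5: def={q} ue={s}

Liveness:
  b0 li=∅ lo={a,q,s}
  b1 li={a,s} lo={a,q,s}
  b2 li={a,q} lo={a,q,s}
  b3 li={a,q,s} lo={a,s}
  b4 li={a,s} lo={a,q,s}
  b5 li={s} lo=∅

live-out(b3) = ["a", "s"]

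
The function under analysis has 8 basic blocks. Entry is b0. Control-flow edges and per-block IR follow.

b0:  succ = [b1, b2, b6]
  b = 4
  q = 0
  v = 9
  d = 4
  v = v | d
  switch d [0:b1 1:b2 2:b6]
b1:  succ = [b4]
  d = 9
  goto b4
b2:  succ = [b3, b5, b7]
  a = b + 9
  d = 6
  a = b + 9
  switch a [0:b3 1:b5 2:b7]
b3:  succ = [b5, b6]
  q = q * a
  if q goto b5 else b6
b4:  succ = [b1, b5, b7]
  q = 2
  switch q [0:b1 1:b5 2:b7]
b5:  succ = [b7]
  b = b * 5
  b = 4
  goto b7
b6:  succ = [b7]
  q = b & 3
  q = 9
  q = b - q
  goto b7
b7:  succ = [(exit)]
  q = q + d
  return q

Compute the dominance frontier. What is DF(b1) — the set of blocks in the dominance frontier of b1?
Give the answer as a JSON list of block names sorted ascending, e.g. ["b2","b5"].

idom tree: b1←b0 b2←b0 b3←b2 b4←b1 b5←b0 b6←b0 b7←b0
Dom at joins:
  b1: preds {b0,b4}: {b0} ∩ {b0,b1,b4} = {b0}; idom=b0
  b5: preds {b2,b3,b4}: {b0,b2} ∩ {b0,b2,b3} ∩ {b0,b1,b4} = {b0}; idom=b0
  b6: preds {b0,b3}: {b0} ∩ {b0,b2,b3} = {b0}; idom=b0
  b7: preds {b2,b4,b5,b6}: {b0,b2} ∩ {b0,b1,b4} ∩ {b0,b5} ∩ {b0,b6} = {b0}; idom=b0

Frontier:
  join b1 pred b0: · stop@b0
  join b1 pred b4: b4→b1 stop@b0
  join b5 pred b2: b2 stop@b0
  join b5 pred b3: b3→b2 stop@b0
  join b5 pred b4: b4→b1 stop@b0
  join b6 pred b0: · stop@b0
  join b6 pred b3: b3→b2 stop@b0
  join b7 pred b2: b2 stop@b0
  join b7 pred b4: b4→b1 stop@b0
  join b7 pred b5: b5 stop@b0
  join b7 pred b6: b6 stop@b0
  b0: DF=∅
  b1: DF={b1,b5,b7}
  b2: DF={b5,b6,b7}
  b3: DF={b5,b6}
  b4: DF={b1,b5,b7}
  b5: DF={b7}
  b6: DF={b7}
  b7: DF=∅

DF(b1) = ["b1", "b5", "b7"]

Answer: ["b1", "b5", "b7"]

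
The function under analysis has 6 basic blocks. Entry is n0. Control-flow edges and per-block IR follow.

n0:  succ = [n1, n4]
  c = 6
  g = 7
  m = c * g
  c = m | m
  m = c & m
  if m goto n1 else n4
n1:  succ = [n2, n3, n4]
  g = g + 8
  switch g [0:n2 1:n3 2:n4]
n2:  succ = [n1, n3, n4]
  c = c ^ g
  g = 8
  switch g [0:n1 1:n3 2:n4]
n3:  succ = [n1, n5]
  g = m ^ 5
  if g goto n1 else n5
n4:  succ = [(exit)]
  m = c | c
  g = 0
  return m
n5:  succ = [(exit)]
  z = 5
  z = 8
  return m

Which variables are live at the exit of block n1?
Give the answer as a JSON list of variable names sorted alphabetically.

def/use:
  n0: def={c,g,m} ue=∅
  n1: def={g} ue={g}
  n2: def={c,g} ue={c,g}
  n3: def={g} ue={m}
  n4: def={g,m} ue={c}
  n5: def={z} ue={m}

Liveness:
  live n0: ∅→{c,g,m}
  live n1: {c,g,m}→{c,g,m}
  live n2: {c,g,m}→{c,g,m}
  live n3: {c,m}→{c,g,m}
  live n4: {c}→∅
  live n5: {m}→∅

live-out(n1) = ["c", "g", "m"]

Answer: ["c", "g", "m"]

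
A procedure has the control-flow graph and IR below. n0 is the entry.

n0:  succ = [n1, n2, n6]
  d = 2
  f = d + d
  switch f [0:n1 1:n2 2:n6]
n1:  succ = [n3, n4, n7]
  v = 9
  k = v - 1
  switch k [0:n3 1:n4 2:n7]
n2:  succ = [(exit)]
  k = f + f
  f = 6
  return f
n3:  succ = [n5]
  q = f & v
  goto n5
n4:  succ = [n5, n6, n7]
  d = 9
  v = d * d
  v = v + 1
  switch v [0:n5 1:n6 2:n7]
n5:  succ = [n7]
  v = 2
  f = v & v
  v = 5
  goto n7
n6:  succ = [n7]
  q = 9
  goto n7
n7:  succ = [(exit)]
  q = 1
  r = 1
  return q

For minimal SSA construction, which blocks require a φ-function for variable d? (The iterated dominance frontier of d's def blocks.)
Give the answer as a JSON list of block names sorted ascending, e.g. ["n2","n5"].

Answer: ["n5", "n6", "n7"]

Working:
idom tree: n1←n0 n2←n0 n3←n1 n4←n1 n5←n1 n6←n0 n7←n0
Dom∩ at merges:
  n5: preds {n3,n4}: {n0,n1,n3} ∩ {n0,n1,n4} = {n0,n1}; idom=n1
  n6: preds {n0,n4}: {n0} ∩ {n0,n1,n4} = {n0}; idom=n0
  n7: preds {n1,n4,n5,n6}: {n0,n1} ∩ {n0,n1,n4} ∩ {n0,n1,n5} ∩ {n0,n6} = {n0}; idom=n0

DF walk-up:
  join n5 pred n3: n3 stop@n1
  join n5 pred n4: n4 stop@n1
  join n6 pred n0: · stop@n0
  join n6 pred n4: n4→n1 stop@n0
  join n7 pred n1: n1 stop@n0
  join n7 pred n4: n4→n1 stop@n0
  join n7 pred n5: n5→n1 stop@n0
  join n7 pred n6: n6 stop@n0
  n0: DF=∅
  n1: DF={n6,n7}
  n2: DF=∅
  n3: DF={n5}
  n4: DF={n5,n6,n7}
  n5: DF={n7}
  n6: DF={n7}
  n7: DF=∅

φ for d: defs {n0,n4}
  DF⁺ = {n5,n6,n7}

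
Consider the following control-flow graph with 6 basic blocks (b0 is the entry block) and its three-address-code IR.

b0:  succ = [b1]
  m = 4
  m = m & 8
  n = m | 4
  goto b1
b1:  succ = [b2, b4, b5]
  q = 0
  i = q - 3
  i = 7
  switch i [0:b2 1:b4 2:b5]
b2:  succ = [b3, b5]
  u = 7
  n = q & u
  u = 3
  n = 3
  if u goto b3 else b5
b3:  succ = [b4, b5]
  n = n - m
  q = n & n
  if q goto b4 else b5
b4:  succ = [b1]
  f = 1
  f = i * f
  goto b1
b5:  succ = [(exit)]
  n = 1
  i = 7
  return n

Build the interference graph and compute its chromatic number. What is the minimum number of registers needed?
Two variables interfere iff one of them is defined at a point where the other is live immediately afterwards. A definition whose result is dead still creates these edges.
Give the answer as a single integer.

Block summaries:
  b0 def {m,n} use ∅
  b1 def {i,q} use ∅
  b2 def {n,u} use {q}
  b3 def {n,q} use {m,n}
  b4 def {f} use {i}
  b5 def {i,n} use ∅

Live sets:
  live b0: ∅→{m}
  live b1: {m}→{i,m,q}
  live b2: {i,m,q}→{i,m,n}
  live b3: {i,m,n}→{i,m}
  live b4: {i,m}→{m}
  live b5: ∅→∅

Interference:
  f↔{i,m}
  i↔{f,m,n,q,u}
  m↔{f,i,n,q,u}
  n↔{i,m,u}
  q↔{i,m,u}
  u↔{i,m,n,q}

Colouring:
  clique {i,m,n,u} ⇒ need ≥ 4
  4-colouring: r0={i}  r1={m}  r2={f,u}  r3={n,q}
  χ = 4

Answer: 4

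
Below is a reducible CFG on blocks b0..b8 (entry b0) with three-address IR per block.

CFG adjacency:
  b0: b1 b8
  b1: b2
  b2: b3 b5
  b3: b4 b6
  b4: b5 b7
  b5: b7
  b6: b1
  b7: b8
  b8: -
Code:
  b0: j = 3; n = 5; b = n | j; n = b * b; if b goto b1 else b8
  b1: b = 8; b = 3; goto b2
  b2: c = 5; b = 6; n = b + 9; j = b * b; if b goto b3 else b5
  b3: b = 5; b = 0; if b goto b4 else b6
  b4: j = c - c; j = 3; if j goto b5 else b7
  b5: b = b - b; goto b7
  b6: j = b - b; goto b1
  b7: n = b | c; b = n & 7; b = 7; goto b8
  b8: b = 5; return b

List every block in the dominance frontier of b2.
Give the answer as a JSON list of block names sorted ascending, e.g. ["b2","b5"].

idom tree: b1←b0 b2←b1 b3←b2 b4←b3 b5←b2 b6←b3 b7←b2 b8←b0
Dom at joins:
  b1: preds {b0,b6}: {b0} ∩ {b0,b1,b2,b3,b6} = {b0}; idom=b0
  b5: preds {b2,b4}: {b0,b1,b2} ∩ {b0,b1,b2,b3,b4} = {b0,b1,b2}; idom=b2
  b7: preds {b4,b5}: {b0,b1,b2,b3,b4} ∩ {b0,b1,b2,b5} = {b0,b1,b2}; idom=b2
  b8: preds {b0,b7}: {b0} ∩ {b0,b1,b2,b7} = {b0}; idom=b0

Frontier:
  join b1 pred b0: · stop@b0
  join b1 pred b6: b6→b3→b2→b1 stop@b0
  join b5 pred b2: · stop@b2
  join b5 pred b4: b4→b3 stop@b2
  join b7 pred b4: b4→b3 stop@b2
  join b7 pred b5: b5 stop@b2
  join b8 pred b0: · stop@b0
  join b8 pred b7: b7→b2→b1 stop@b0
  DF(b0)=∅
  DF(b1)={b1,b8}
  DF(b2)={b1,b8}
  DF(b3)={b1,b5,b7}
  DF(b4)={b5,b7}
  DF(b5)={b7}
  DF(b6)={b1}
  DF(b7)={b8}
  DF(b8)=∅

DF(b2) = ["b1", "b8"]

Answer: ["b1", "b8"]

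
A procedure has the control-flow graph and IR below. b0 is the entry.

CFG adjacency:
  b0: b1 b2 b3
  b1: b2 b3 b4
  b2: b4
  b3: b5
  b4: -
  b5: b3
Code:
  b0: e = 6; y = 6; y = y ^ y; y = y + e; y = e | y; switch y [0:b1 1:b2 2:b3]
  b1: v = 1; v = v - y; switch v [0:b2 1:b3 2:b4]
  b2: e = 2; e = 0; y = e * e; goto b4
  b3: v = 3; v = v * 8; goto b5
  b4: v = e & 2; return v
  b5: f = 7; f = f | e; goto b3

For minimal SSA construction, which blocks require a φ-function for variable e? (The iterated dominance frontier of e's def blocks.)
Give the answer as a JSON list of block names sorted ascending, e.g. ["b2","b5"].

Answer: ["b4"]

Analysis:
idom tree: b1←b0 b2←b0 b3←b0 b4←b0 b5←b3
Dom∩ at merges:
  b2: preds {b0,b1}: {b0} ∩ {b0,b1} = {b0}; idom=b0
  b3: preds {b0,b1,b5}: {b0} ∩ {b0,b1} ∩ {b0,b3,b5} = {b0}; idom=b0
  b4: preds {b1,b2}: {b0,b1} ∩ {b0,b2} = {b0}; idom=b0

DF walk-up:
  join b2 pred b0: · stop@b0
  join b2 pred b1: b1 stop@b0
  join b3 pred b0: · stop@b0
  join b3 pred b1: b1 stop@b0
  join b3 pred b5: b5→b3 stop@b0
  join b4 pred b1: b1 stop@b0
  join b4 pred b2: b2 stop@b0
  b0: DF=∅
  b1: DF={b2,b3,b4}
  b2: DF={b4}
  b3: DF={b3}
  b4: DF=∅
  b5: DF={b3}

φ for e: defs {b0,b2}
  DF⁺ = {b4}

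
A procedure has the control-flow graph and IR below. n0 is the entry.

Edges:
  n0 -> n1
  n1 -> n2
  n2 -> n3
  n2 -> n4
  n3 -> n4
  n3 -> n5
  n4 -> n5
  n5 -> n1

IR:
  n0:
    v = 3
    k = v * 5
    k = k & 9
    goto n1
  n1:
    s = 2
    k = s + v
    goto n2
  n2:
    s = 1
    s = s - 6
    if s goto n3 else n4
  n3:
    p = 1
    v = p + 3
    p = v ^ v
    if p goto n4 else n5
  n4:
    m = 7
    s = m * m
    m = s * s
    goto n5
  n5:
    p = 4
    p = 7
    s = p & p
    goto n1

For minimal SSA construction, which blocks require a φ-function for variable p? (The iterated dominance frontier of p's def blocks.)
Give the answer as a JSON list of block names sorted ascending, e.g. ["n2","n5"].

Answer: ["n1", "n4", "n5"]

Derivation:
idom tree: n1←n0 n2←n1 n3←n2 n4←n2 n5←n2
Dom∩ at merges:
  n1: preds {n0,n5}: {n0} ∩ {n0,n1,n2,n5} = {n0}; idom=n0
  n4: preds {n2,n3}: {n0,n1,n2} ∩ {n0,n1,n2,n3} = {n0,n1,n2}; idom=n2
  n5: preds {n3,n4}: {n0,n1,n2,n3} ∩ {n0,n1,n2,n4} = {n0,n1,n2}; idom=n2

DF walk-up:
  join n1 pred n0: · stop@n0
  join n1 pred n5: n5→n2→n1 stop@n0
  join n4 pred n2: · stop@n2
  join n4 pred n3: n3 stop@n2
  join n5 pred n3: n3 stop@n2
  join n5 pred n4: n4 stop@n2
  n0: DF=∅
  n1: DF={n1}
  n2: DF={n1}
  n3: DF={n4,n5}
  n4: DF={n5}
  n5: DF={n1}

φ for p: defs {n3,n5}
  DF⁺ = {n1,n4,n5}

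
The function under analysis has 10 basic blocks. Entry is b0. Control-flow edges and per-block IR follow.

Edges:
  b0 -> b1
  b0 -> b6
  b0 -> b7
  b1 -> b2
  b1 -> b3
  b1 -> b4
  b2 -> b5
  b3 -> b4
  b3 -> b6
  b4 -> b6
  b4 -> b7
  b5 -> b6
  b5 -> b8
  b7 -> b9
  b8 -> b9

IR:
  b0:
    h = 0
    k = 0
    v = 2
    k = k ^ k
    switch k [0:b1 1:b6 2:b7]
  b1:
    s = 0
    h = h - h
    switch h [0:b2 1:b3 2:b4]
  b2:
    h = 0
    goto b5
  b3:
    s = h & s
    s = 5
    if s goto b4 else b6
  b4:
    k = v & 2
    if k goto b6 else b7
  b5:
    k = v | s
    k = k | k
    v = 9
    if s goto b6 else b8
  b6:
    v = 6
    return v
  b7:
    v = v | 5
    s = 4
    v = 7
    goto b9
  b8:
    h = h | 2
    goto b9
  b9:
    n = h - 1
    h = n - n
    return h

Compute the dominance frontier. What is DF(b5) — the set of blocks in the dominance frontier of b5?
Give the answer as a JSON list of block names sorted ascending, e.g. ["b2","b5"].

Answer: ["b6", "b9"]

Analysis:
idom tree: b1←b0 b2←b1 b3←b1 b4←b1 b5←b2 b6←b0 b7←b0 b8←b5 b9←b0
Join-block Dom:
  b4: preds {b1,b3}: {b0,b1} ∩ {b0,b1,b3} = {b0,b1}; idom=b1
  b6: preds {b0,b3,b4,b5}: {b0} ∩ {b0,b1,b3} ∩ {b0,b1,b4} ∩ {b0,b1,b2,b5} = {b0}; idom=b0
  b7: preds {b0,b4}: {b0} ∩ {b0,b1,b4} = {b0}; idom=b0
  b9: preds {b7,b8}: {b0,b7} ∩ {b0,b1,b2,b5,b8} = {b0}; idom=b0

Frontier:
  join b4 pred b1: · stop@b1
  join b4 pred b3: b3 stop@b1
  join b6 pred b0: · stop@b0
  join b6 pred b3: b3→b1 stop@b0
  join b6 pred b4: b4→b1 stop@b0
  join b6 pred b5: b5→b2→b1 stop@b0
  join b7 pred b0: · stop@b0
  join b7 pred b4: b4→b1 stop@b0
  join b9 pred b7: b7 stop@b0
  join b9 pred b8: b8→b5→b2→b1 stop@b0
  b0: DF=∅
  b1: DF={b6,b7,b9}
  b2: DF={b6,b9}
  b3: DF={b4,b6}
  b4: DF={b6,b7}
  b5: DF={b6,b9}
  b6: DF=∅
  b7: DF={b9}
  b8: DF={b9}
  b9: DF=∅

DF(b5) = ["b6", "b9"]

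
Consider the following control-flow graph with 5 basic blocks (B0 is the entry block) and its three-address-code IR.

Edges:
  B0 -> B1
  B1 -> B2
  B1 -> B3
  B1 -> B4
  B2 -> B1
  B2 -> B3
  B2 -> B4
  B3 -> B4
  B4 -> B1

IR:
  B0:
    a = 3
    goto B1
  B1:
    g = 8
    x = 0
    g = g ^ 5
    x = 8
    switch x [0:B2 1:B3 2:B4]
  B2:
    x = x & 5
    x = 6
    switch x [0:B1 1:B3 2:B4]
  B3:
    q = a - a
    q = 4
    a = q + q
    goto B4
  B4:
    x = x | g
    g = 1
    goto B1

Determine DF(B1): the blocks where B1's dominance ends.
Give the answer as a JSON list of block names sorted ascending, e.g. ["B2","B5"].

Answer: ["B1"]

Derivation:
idom tree: B1←B0 B2←B1 B3←B1 B4←B1
Join-block Dom:
  B1: preds {B0,B2,B4}: {B0} ∩ {B0,B1,B2} ∩ {B0,B1,B4} = {B0}; idom=B0
  B3: preds {B1,B2}: {B0,B1} ∩ {B0,B1,B2} = {B0,B1}; idom=B1
  B4: preds {B1,B2,B3}: {B0,B1} ∩ {B0,B1,B2} ∩ {B0,B1,B3} = {B0,B1}; idom=B1

DF walk-up:
  B1←B0: walk · to B0
  B1←B2: walk B2→B1 to B0
  B1←B4: walk B4→B1 to B0
  B3←B1: walk · to B1
  B3←B2: walk B2 to B1
  B4←B1: walk · to B1
  B4←B2: walk B2 to B1
  B4←B3: walk B3 to B1
  DF(B0)=∅
  DF(B1)={B1}
  DF(B2)={B1,B3,B4}
  DF(B3)={B4}
  DF(B4)={B1}

DF(B1) = ["B1"]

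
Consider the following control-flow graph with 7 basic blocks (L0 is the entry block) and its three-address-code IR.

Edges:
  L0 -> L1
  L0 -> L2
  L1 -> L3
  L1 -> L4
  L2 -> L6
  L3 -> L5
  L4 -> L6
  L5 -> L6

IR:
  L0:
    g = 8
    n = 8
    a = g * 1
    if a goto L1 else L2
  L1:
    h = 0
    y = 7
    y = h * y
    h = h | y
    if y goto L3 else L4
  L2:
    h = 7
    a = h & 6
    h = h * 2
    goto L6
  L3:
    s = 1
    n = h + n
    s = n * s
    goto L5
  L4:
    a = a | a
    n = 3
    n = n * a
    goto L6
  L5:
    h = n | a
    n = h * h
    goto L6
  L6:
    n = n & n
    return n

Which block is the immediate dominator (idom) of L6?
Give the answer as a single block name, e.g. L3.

idom tree: L1←L0 L2←L0 L3←L1 L4←L1 L5←L3 L6←L0
Dom at joins:
  L6: preds {L2,L4,L5}: {L0,L2} ∩ {L0,L1,L4} ∩ {L0,L1,L3,L5} = {L0}; idom=L0

idom(L6) = L0

Answer: L0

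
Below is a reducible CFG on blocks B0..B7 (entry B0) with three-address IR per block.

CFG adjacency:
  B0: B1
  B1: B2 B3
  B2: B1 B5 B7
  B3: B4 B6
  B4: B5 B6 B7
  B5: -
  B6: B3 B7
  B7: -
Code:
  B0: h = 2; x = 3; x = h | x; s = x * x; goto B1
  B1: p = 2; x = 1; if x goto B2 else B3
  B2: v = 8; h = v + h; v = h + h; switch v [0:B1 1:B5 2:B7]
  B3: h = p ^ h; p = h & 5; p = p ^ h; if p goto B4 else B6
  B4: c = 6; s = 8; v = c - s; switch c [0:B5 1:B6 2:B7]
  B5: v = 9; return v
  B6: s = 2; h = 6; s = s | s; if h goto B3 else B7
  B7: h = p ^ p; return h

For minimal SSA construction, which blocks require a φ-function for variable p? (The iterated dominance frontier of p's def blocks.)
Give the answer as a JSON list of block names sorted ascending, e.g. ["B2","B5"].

idom tree: B1←B0 B2←B1 B3←B1 B4←B3 B5←B1 B6←B3 B7←B1
Dom at joins:
  B1: preds {B0,B2}: {B0} ∩ {B0,B1,B2} = {B0}; idom=B0
  B3: preds {B1,B6}: {B0,B1} ∩ {B0,B1,B3,B6} = {B0,B1}; idom=B1
  B5: preds {B2,B4}: {B0,B1,B2} ∩ {B0,B1,B3,B4} = {B0,B1}; idom=B1
  B6: preds {B3,B4}: {B0,B1,B3} ∩ {B0,B1,B3,B4} = {B0,B1,B3}; idom=B3
  B7: preds {B2,B4,B6}: {B0,B1,B2} ∩ {B0,B1,B3,B4} ∩ {B0,B1,B3,B6} = {B0,B1}; idom=B1

DF walk-up:
  join B1 pred B0: · stop@B0
  join B1 pred B2: B2→B1 stop@B0
  join B3 pred B1: · stop@B1
  join B3 pred B6: B6→B3 stop@B1
  join B5 pred B2: B2 stop@B1
  join B5 pred B4: B4→B3 stop@B1
  join B6 pred B3: · stop@B3
  join B6 pred B4: B4 stop@B3
  join B7 pred B2: B2 stop@B1
  join B7 pred B4: B4→B3 stop@B1
  join B7 pred B6: B6→B3 stop@B1
  DF(B0)=∅
  DF(B1)={B1}
  DF(B2)={B1,B5,B7}
  DF(B3)={B3,B5,B7}
  DF(B4)={B5,B6,B7}
  DF(B5)=∅
  DF(B6)={B3,B7}
  DF(B7)=∅

φ for p: defs {B1,B3}
  DF⁺ = {B1,B3,B5,B7}

Answer: ["B1", "B3", "B5", "B7"]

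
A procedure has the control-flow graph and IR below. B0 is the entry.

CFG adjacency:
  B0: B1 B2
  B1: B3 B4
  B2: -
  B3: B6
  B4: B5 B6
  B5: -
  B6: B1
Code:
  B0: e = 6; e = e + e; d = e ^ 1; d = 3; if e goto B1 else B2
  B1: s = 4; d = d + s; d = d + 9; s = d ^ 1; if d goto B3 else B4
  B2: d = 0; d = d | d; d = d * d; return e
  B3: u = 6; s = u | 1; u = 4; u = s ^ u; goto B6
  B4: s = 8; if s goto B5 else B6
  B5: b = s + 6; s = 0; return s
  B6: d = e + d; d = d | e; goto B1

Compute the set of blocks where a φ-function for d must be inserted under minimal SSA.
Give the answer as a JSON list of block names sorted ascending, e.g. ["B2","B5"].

idom tree: B1←B0 B2←B0 B3←B1 B4←B1 B5←B4 B6←B1
Dom at joins:
  B1: preds {B0,B6}: {B0} ∩ {B0,B1,B6} = {B0}; idom=B0
  B6: preds {B3,B4}: {B0,B1,B3} ∩ {B0,B1,B4} = {B0,B1}; idom=B1

DF walk-up:
  B1←B0: walk · to B0
  B1←B6: walk B6→B1 to B0
  B6←B3: walk B3 to B1
  B6←B4: walk B4 to B1
  DF(B0)=∅
  DF(B1)={B1}
  DF(B2)=∅
  DF(B3)={B6}
  DF(B4)={B6}
  DF(B5)=∅
  DF(B6)={B1}

φ for d: defs {B0,B1,B2,B6}
  DF⁺ = {B1}

Answer: ["B1"]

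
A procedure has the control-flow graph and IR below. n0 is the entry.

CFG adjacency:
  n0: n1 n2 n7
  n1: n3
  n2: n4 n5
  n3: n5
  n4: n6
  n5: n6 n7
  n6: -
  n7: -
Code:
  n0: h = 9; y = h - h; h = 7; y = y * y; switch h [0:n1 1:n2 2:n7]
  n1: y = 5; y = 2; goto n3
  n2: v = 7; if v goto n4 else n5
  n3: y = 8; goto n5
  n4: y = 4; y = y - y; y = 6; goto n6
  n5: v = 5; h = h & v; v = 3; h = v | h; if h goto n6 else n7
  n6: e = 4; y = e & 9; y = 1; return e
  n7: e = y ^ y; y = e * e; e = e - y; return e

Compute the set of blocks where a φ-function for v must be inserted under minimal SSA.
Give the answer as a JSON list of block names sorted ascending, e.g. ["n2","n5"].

Answer: ["n5", "n6", "n7"]

Working:
idom tree: n1←n0 n2←n0 n3←n1 n4←n2 n5←n0 n6←n0 n7←n0
Dom∩ at merges:
  n5: preds {n2,n3}: {n0,n2} ∩ {n0,n1,n3} = {n0}; idom=n0
  n6: preds {n4,n5}: {n0,n2,n4} ∩ {n0,n5} = {n0}; idom=n0
  n7: preds {n0,n5}: {n0} ∩ {n0,n5} = {n0}; idom=n0

DF derivation:
  n5←n2: walk n2 to n0
  n5←n3: walk n3→n1 to n0
  n6←n4: walk n4→n2 to n0
  n6←n5: walk n5 to n0
  n7←n0: walk · to n0
  n7←n5: walk n5 to n0
  n0 → ∅
  n1 → {n5}
  n2 → {n5,n6}
  n3 → {n5}
  n4 → {n6}
  n5 → {n6,n7}
  n6 → ∅
  n7 → ∅

φ for v: defs {n2,n5}
  DF⁺ = {n5,n6,n7}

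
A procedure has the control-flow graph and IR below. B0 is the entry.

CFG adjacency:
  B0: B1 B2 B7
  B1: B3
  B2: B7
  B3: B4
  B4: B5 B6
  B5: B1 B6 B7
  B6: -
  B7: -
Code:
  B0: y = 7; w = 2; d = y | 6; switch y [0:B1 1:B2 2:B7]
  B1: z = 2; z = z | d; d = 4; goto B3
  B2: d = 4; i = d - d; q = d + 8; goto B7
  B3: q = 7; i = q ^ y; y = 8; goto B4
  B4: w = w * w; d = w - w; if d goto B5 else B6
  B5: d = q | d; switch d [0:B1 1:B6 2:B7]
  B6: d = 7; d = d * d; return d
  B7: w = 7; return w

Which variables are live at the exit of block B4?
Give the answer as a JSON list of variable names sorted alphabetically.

Answer: ["d", "q", "w", "y"]

Derivation:
Per-block:
  B0 def {d,w,y} use ∅
  B1 def {d,z} use {d}
  B2 def {d,i,q} use ∅
  B3 def {i,q,y} use {y}
  B4 def {d,w} use {w}
  B5 def {d} use {d,q}
  B6 def {d} use ∅
  B7 def {w} use ∅

Backward fixpoint:
  B0: in=∅ out={d,w,y}
  B1: in={d,w,y} out={w,y}
  B2: in=∅ out=∅
  B3: in={w,y} out={q,w,y}
  B4: in={q,w,y} out={d,q,w,y}
  B5: in={d,q,w,y} out={d,w,y}
  B6: in=∅ out=∅
  B7: in=∅ out=∅

live-out(B4) = ["d", "q", "w", "y"]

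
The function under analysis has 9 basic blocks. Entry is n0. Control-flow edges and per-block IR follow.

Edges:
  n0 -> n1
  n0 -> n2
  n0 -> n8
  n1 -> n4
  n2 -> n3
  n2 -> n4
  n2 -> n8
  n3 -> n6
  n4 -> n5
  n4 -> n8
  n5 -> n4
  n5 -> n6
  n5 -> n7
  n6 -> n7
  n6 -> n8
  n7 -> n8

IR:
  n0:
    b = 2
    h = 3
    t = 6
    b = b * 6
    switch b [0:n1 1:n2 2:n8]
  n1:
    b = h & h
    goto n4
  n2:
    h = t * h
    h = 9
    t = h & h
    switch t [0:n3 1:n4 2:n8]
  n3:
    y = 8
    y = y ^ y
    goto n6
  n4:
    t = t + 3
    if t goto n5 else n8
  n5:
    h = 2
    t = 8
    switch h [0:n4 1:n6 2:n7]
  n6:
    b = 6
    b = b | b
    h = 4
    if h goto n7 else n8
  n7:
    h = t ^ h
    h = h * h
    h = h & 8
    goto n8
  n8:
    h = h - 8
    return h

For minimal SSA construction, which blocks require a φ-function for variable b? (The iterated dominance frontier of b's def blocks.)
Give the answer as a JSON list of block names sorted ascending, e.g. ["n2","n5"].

Answer: ["n4", "n6", "n7", "n8"]

Working:
idom tree: n1←n0 n2←n0 n3←n2 n4←n0 n5←n4 n6←n0 n7←n0 n8←n0
Dom at joins:
  n4: preds {n1,n2,n5}: {n0,n1} ∩ {n0,n2} ∩ {n0,n4,n5} = {n0}; idom=n0
  n6: preds {n3,n5}: {n0,n2,n3} ∩ {n0,n4,n5} = {n0}; idom=n0
  n7: preds {n5,n6}: {n0,n4,n5} ∩ {n0,n6} = {n0}; idom=n0
  n8: preds {n0,n2,n4,n6,n7}: {n0} ∩ {n0,n2} ∩ {n0,n4} ∩ {n0,n6} ∩ {n0,n7} = {n0}; idom=n0

DF derivation:
  n4←n1: walk n1 to n0
  n4←n2: walk n2 to n0
  n4←n5: walk n5→n4 to n0
  n6←n3: walk n3→n2 to n0
  n6←n5: walk n5→n4 to n0
  n7←n5: walk n5→n4 to n0
  n7←n6: walk n6 to n0
  n8←n0: walk · to n0
  n8←n2: walk n2 to n0
  n8←n4: walk n4 to n0
  n8←n6: walk n6 to n0
  n8←n7: walk n7 to n0
  DF(n0)=∅
  DF(n1)={n4}
  DF(n2)={n4,n6,n8}
  DF(n3)={n6}
  DF(n4)={n4,n6,n7,n8}
  DF(n5)={n4,n6,n7}
  DF(n6)={n7,n8}
  DF(n7)={n8}
  DF(n8)=∅

φ for b: defs {n0,n1,n6}
  DF⁺ = {n4,n6,n7,n8}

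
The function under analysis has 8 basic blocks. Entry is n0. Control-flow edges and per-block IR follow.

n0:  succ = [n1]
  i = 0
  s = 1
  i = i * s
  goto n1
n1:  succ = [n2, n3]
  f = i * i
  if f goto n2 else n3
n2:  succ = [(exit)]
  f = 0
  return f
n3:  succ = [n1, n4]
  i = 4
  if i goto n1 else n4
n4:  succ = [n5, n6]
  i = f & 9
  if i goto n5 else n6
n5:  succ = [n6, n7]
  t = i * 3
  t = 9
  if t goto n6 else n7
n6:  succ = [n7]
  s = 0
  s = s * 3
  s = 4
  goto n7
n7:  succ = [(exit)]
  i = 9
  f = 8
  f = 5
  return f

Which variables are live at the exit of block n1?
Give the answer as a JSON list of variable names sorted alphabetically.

Block summaries:
  n0: {i,s} / ∅
  n1: {f} / {i}
  n2: {f} / ∅
  n3: {i} / ∅
  n4: {i} / {f}
  n5: {t} / {i}
  n6: {s} / ∅
  n7: {f,i} / ∅

Backward fixpoint:
  n0 li=∅ lo={i}
  n1 li={i} lo={f}
  n2 li=∅ lo=∅
  n3 li={f} lo={f,i}
  n4 li={f} lo={i}
  n5 li={i} lo=∅
  n6 li=∅ lo=∅
  n7 li=∅ lo=∅

live-out(n1) = ["f"]

Answer: ["f"]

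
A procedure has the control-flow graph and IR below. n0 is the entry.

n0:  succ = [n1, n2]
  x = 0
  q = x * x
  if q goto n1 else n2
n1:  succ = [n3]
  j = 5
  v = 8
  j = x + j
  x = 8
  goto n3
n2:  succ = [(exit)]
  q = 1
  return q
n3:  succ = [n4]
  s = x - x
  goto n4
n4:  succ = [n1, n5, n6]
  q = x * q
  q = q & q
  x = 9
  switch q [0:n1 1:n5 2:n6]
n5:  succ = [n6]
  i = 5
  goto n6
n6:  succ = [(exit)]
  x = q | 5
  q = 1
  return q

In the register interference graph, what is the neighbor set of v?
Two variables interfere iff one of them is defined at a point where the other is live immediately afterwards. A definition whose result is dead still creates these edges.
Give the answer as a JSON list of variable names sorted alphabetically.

Answer: ["j", "q", "x"]

Analysis:
Block summaries:
  n0 def {q,x} use ∅
  n1 def {j,v,x} use {x}
  n2 def {q} use ∅
  n3 def {s} use {x}
  n4 def {q,x} use {q,x}
  n5 def {i} use ∅
  n6 def {q,x} use {q}

Liveness:
  n0: in=∅ out={q,x}
  n1: in={q,x} out={q,x}
  n2: in=∅ out=∅
  n3: in={q,x} out={q,x}
  n4: in={q,x} out={q,x}
  n5: in={q} out={q}
  n6: in={q} out=∅

Interference:
  i — {q}
  j — {q,v,x}
  q — {i,j,s,v,x}
  s — {q,x}
  v — {j,q,x}
  x — {j,q,s,v}

N(v) = ["j", "q", "x"]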